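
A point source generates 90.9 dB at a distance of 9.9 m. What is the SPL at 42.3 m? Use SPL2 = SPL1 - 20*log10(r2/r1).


r2/r1 = 42.3/9.9 = 4.27273
Correction = 20*log10(4.27273) = 12.6141 dB
SPL2 = 90.9 - 12.6141 = 78.286 dB


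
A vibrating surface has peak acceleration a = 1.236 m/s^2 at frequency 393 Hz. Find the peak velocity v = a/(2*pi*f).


omega = 2*pi*f = 2*pi*393 = 2469.29 rad/s
v = a / omega = 1.236 / 2469.29 = 0.00050055 m/s


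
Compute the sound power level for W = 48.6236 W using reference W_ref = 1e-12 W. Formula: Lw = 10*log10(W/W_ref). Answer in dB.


W / W_ref = 48.6236 / 1e-12 = 4.86236e+13
Lw = 10 * log10(4.86236e+13) = 136.87 dB


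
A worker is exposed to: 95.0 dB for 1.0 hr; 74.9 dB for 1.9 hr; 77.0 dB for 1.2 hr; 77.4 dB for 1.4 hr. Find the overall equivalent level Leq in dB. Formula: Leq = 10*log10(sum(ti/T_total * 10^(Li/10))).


T_total = 1.0 + 1.9 + 1.2 + 1.4 = 5.5 hr
(1.0/5.5) * 10^(95.0/10) = 5.7496e+08
(1.9/5.5) * 10^(74.9/10) = 1.06756e+07
(1.2/5.5) * 10^(77.0/10) = 1.0935e+07
(1.4/5.5) * 10^(77.4/10) = 1.39883e+07
Sum = 5.7496e+08 + 1.06756e+07 + 1.0935e+07 + 1.39883e+07 = 6.10559e+08
Leq = 10*log10(6.10559e+08) = 87.857 dB


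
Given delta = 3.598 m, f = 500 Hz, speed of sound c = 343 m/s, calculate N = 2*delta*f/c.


N = 2*delta*f/c = 2*delta/lambda, where lambda = c/f
lambda = 343 / 500 = 0.686 m
N = 2 * 3.598 / 0.686 = 10.49


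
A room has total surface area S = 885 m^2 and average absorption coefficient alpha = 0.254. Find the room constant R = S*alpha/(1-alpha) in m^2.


R = 885 * 0.254 / (1 - 0.254) = 301.33 m^2


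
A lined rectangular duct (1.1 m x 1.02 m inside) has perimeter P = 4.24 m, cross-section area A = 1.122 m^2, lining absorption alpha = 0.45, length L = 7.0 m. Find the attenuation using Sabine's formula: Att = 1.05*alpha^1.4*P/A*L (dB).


alpha^1.4 = 0.45^1.4 = 0.326962
Attenuation rate = 1.05 * alpha^1.4 * P / A
= 1.05 * 0.326962 * 4.24 / 1.122 = 1.29736 dB/m
Total Att = 1.29736 * 7.0 = 9.0815 dB


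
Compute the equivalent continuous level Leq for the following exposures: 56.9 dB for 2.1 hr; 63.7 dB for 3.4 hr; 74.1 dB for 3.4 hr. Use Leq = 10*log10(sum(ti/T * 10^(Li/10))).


T_total = 2.1 + 3.4 + 3.4 = 8.9 hr
(2.1/8.9) * 10^(56.9/10) = 115566
(3.4/8.9) * 10^(63.7/10) = 895548
(3.4/8.9) * 10^(74.1/10) = 9.81949e+06
Sum = 115566 + 895548 + 9.81949e+06 = 1.08306e+07
Leq = 10*log10(1.08306e+07) = 70.347 dB


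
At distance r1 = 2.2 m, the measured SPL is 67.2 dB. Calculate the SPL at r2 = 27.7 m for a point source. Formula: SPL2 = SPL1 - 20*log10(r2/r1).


r2/r1 = 27.7/2.2 = 12.5909
Correction = 20*log10(12.5909) = 22.0011 dB
SPL2 = 67.2 - 22.0011 = 45.199 dB


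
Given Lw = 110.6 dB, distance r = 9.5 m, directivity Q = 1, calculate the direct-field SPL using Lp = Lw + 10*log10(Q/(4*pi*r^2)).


4*pi*r^2 = 4*pi*9.5^2 = 1134.11 m^2
Q / (4*pi*r^2) = 1 / 1134.11 = 0.000881749
Lp = 110.6 + 10*log10(0.000881749) = 80.053 dB


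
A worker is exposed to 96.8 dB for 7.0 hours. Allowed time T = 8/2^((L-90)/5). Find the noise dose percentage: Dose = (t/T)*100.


T_allowed = 8 / 2^((96.8 - 90)/5) = 3.11666 hr
Dose = 7.0 / 3.11666 * 100 = 224.6 %


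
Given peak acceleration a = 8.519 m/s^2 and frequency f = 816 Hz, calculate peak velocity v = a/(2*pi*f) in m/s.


omega = 2*pi*f = 2*pi*816 = 5127.08 rad/s
v = a / omega = 8.519 / 5127.08 = 0.0016616 m/s


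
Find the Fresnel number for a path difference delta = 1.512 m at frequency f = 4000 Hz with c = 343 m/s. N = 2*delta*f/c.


N = 2*delta*f/c = 2*delta/lambda, where lambda = c/f
lambda = 343 / 4000 = 0.08575 m
N = 2 * 1.512 / 0.08575 = 35.265


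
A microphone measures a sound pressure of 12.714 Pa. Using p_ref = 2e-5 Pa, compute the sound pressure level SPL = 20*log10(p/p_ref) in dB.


p / p_ref = 12.714 / 2e-5 = 635700
SPL = 20 * log10(635700) = 116.07 dB


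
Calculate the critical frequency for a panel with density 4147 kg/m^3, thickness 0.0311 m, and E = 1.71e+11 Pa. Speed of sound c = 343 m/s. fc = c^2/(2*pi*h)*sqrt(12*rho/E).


12*rho/E = 12*4147/1.71e+11 = 2.91018e-07
sqrt(12*rho/E) = sqrt(2.91018e-07) = 0.000539461
c^2/(2*pi*h) = 343^2/(2*pi*0.0311) = 602071
fc = 602071 * 0.000539461 = 324.79 Hz


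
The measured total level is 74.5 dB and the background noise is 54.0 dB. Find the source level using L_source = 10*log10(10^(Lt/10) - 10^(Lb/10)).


10^(74.5/10) = 2.81838e+07
10^(54.0/10) = 251189
Difference = 2.81838e+07 - 251189 = 2.79326e+07
L_source = 10*log10(2.79326e+07) = 74.461 dB


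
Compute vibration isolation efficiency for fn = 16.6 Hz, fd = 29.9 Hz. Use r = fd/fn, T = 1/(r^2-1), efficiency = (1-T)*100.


r = 29.9 / 16.6 = 1.8012
r^2 - 1 = 1.8012^2 - 1 = 2.24432
T = 1/2.24432 = 0.445569
Efficiency = (1 - 0.445569)*100 = 55.443 %


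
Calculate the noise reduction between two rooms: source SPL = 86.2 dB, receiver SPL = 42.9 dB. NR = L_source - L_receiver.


NR = L_source - L_receiver (difference between source and receiving room levels)
NR = 86.2 - 42.9 = 43.3 dB


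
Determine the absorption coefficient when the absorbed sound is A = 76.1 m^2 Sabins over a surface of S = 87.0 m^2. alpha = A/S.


Absorption coefficient = absorbed power / incident power
alpha = A / S = 76.1 / 87.0 = 0.87471


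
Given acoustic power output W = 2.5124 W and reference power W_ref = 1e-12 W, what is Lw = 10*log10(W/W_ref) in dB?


W / W_ref = 2.5124 / 1e-12 = 2.5124e+12
Lw = 10 * log10(2.5124e+12) = 124 dB


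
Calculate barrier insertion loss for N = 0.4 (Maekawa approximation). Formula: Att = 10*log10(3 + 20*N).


3 + 20*N = 3 + 20*0.4 = 11
Att = 10*log10(11) = 10.414 dB


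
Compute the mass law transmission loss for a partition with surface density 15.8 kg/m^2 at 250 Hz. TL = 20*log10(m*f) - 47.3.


m * f = 15.8 * 250 = 3950
20*log10(3950) = 71.9319 dB
TL = 71.9319 - 47.3 = 24.632 dB


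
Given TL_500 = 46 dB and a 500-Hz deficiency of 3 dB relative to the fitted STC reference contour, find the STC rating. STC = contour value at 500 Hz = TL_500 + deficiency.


By ASTM E413, STC = value of the fitted reference contour at 500 Hz.
Contour value at 500 Hz = TL_500 + deficiency = 46 + 3 = 49
STC = 49


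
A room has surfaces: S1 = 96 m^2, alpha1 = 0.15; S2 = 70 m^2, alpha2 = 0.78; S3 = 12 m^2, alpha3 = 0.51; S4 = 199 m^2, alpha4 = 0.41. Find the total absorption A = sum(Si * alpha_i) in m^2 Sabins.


96 * 0.15 = 14.4
70 * 0.78 = 54.6
12 * 0.51 = 6.12
199 * 0.41 = 81.59
A_total = 14.4 + 54.6 + 6.12 + 81.59 = 156.71 m^2


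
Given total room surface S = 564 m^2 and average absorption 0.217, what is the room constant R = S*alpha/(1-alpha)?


R = 564 * 0.217 / (1 - 0.217) = 156.31 m^2


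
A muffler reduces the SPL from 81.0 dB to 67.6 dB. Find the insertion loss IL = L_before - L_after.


Insertion loss = SPL without muffler - SPL with muffler
IL = 81.0 - 67.6 = 13.4 dB


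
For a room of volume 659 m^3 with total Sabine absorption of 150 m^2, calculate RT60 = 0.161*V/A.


RT60 = 0.161 * 659 / 150 = 0.70733 s


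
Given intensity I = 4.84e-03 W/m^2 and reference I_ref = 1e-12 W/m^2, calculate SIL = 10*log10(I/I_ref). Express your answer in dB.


I / I_ref = 4.84e-03 / 1e-12 = 4.84e+09
SIL = 10 * log10(4.84e+09) = 96.848 dB


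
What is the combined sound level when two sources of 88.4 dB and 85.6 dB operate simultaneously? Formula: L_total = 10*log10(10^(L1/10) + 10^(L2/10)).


10^(88.4/10) = 6.91831e+08
10^(85.6/10) = 3.63078e+08
Sum = 6.91831e+08 + 3.63078e+08 = 1.05491e+09
L_total = 10*log10(1.05491e+09) = 90.232 dB


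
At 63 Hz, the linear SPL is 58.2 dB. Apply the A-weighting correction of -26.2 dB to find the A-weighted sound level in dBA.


A-weighting table: 63 Hz -> -26.2 dB correction
SPL_A = SPL + correction = 58.2 + (-26.2) = 32 dBA


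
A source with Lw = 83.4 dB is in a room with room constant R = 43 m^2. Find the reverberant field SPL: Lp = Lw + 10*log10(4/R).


4/R = 4/43 = 0.0930233
Lp = 83.4 + 10*log10(0.0930233) = 73.086 dB


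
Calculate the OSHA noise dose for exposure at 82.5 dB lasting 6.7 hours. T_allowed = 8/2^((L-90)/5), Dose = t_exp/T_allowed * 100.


T_allowed = 8 / 2^((82.5 - 90)/5) = 22.6274 hr
Dose = 6.7 / 22.6274 * 100 = 29.61 %


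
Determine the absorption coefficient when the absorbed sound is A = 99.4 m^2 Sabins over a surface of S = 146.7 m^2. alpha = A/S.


Absorption coefficient = absorbed power / incident power
alpha = A / S = 99.4 / 146.7 = 0.67757


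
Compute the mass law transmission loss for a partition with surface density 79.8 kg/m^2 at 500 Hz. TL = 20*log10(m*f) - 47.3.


m * f = 79.8 * 500 = 39900
20*log10(39900) = 92.0195 dB
TL = 92.0195 - 47.3 = 44.719 dB


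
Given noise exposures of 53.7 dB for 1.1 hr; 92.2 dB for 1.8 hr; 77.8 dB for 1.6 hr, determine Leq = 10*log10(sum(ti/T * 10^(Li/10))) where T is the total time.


T_total = 1.1 + 1.8 + 1.6 = 4.5 hr
(1.1/4.5) * 10^(53.7/10) = 57303.4
(1.8/4.5) * 10^(92.2/10) = 6.63835e+08
(1.6/4.5) * 10^(77.8/10) = 2.14243e+07
Sum = 57303.4 + 6.63835e+08 + 2.14243e+07 = 6.85317e+08
Leq = 10*log10(6.85317e+08) = 88.359 dB


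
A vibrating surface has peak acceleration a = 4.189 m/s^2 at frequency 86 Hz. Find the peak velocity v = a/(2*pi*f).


omega = 2*pi*f = 2*pi*86 = 540.354 rad/s
v = a / omega = 4.189 / 540.354 = 0.0077523 m/s


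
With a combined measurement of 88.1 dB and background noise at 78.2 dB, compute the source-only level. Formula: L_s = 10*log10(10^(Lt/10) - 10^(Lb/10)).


10^(88.1/10) = 6.45654e+08
10^(78.2/10) = 6.60693e+07
Difference = 6.45654e+08 - 6.60693e+07 = 5.79585e+08
L_source = 10*log10(5.79585e+08) = 87.631 dB


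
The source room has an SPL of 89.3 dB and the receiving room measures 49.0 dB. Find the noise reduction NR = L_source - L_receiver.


NR = L_source - L_receiver (difference between source and receiving room levels)
NR = 89.3 - 49.0 = 40.3 dB


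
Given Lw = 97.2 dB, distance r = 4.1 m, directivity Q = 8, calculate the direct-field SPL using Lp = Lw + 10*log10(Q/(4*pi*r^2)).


4*pi*r^2 = 4*pi*4.1^2 = 211.241 m^2
Q / (4*pi*r^2) = 8 / 211.241 = 0.0378714
Lp = 97.2 + 10*log10(0.0378714) = 82.983 dB


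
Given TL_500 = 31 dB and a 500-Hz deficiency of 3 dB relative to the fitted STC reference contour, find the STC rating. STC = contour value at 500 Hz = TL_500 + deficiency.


By ASTM E413, STC = value of the fitted reference contour at 500 Hz.
Contour value at 500 Hz = TL_500 + deficiency = 31 + 3 = 34
STC = 34


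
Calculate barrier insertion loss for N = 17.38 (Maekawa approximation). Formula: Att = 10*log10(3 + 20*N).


3 + 20*N = 3 + 20*17.38 = 350.6
Att = 10*log10(350.6) = 25.448 dB


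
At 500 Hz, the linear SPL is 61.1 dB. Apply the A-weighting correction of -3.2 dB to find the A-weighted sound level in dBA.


A-weighting table: 500 Hz -> -3.2 dB correction
SPL_A = SPL + correction = 61.1 + (-3.2) = 57.9 dBA


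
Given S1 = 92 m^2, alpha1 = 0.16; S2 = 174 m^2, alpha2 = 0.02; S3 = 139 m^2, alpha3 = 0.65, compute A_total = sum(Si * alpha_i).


92 * 0.16 = 14.72
174 * 0.02 = 3.48
139 * 0.65 = 90.35
A_total = 14.72 + 3.48 + 90.35 = 108.55 m^2


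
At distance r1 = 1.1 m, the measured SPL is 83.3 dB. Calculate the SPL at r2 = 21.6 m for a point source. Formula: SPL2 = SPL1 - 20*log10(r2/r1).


r2/r1 = 21.6/1.1 = 19.6364
Correction = 20*log10(19.6364) = 25.8612 dB
SPL2 = 83.3 - 25.8612 = 57.439 dB


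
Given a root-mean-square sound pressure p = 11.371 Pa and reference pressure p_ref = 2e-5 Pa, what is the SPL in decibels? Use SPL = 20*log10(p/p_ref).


p / p_ref = 11.371 / 2e-5 = 568550
SPL = 20 * log10(568550) = 115.1 dB


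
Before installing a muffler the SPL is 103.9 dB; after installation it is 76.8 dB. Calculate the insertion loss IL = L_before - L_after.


Insertion loss = SPL without muffler - SPL with muffler
IL = 103.9 - 76.8 = 27.1 dB


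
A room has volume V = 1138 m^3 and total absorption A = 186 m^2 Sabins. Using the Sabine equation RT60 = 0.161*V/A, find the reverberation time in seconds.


RT60 = 0.161 * 1138 / 186 = 0.98504 s


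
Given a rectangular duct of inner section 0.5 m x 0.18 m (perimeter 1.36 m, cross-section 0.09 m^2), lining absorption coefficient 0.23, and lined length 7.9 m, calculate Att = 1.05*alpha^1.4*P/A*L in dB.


alpha^1.4 = 0.23^1.4 = 0.127767
Attenuation rate = 1.05 * alpha^1.4 * P / A
= 1.05 * 0.127767 * 1.36 / 0.09 = 2.02724 dB/m
Total Att = 2.02724 * 7.9 = 16.015 dB


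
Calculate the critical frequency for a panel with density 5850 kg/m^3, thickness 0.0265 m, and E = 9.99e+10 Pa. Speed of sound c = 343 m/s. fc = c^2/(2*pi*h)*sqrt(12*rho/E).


12*rho/E = 12*5850/9.99e+10 = 7.02703e-07
sqrt(12*rho/E) = sqrt(7.02703e-07) = 0.000838274
c^2/(2*pi*h) = 343^2/(2*pi*0.0265) = 706582
fc = 706582 * 0.000838274 = 592.31 Hz


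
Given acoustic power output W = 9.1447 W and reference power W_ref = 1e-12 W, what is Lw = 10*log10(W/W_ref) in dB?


W / W_ref = 9.1447 / 1e-12 = 9.1447e+12
Lw = 10 * log10(9.1447e+12) = 129.61 dB


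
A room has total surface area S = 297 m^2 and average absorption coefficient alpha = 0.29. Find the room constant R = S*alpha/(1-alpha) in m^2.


R = 297 * 0.29 / (1 - 0.29) = 121.31 m^2


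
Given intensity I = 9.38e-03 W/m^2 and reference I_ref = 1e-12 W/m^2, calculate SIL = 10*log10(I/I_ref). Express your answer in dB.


I / I_ref = 9.38e-03 / 1e-12 = 9.38e+09
SIL = 10 * log10(9.38e+09) = 99.722 dB


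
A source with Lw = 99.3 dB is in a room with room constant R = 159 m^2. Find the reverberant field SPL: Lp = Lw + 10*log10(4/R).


4/R = 4/159 = 0.0251572
Lp = 99.3 + 10*log10(0.0251572) = 83.307 dB


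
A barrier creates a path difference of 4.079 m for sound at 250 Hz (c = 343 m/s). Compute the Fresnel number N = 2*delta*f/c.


N = 2*delta*f/c = 2*delta/lambda, where lambda = c/f
lambda = 343 / 250 = 1.372 m
N = 2 * 4.079 / 1.372 = 5.9461


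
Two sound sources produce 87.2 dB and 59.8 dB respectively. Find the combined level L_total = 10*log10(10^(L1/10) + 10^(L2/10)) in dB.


10^(87.2/10) = 5.24807e+08
10^(59.8/10) = 954993
Sum = 5.24807e+08 + 954993 = 5.25762e+08
L_total = 10*log10(5.25762e+08) = 87.208 dB


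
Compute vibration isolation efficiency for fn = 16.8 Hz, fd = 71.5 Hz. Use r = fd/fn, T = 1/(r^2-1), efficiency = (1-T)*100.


r = 71.5 / 16.8 = 4.25595
r^2 - 1 = 4.25595^2 - 1 = 17.1131
T = 1/17.1131 = 0.0584348
Efficiency = (1 - 0.0584348)*100 = 94.157 %


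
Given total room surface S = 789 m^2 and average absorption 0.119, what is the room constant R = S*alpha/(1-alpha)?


R = 789 * 0.119 / (1 - 0.119) = 106.57 m^2


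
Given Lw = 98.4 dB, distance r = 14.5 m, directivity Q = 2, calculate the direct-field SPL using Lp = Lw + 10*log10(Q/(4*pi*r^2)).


4*pi*r^2 = 4*pi*14.5^2 = 2642.08 m^2
Q / (4*pi*r^2) = 2 / 2642.08 = 0.000756979
Lp = 98.4 + 10*log10(0.000756979) = 67.191 dB


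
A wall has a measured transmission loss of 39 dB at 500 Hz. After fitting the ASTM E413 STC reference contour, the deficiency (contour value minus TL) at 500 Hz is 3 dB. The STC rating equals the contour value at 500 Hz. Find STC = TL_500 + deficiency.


By ASTM E413, STC = value of the fitted reference contour at 500 Hz.
Contour value at 500 Hz = TL_500 + deficiency = 39 + 3 = 42
STC = 42


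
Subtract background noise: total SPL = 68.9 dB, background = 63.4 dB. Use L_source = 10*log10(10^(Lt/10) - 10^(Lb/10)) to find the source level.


10^(68.9/10) = 7.76247e+06
10^(63.4/10) = 2.18776e+06
Difference = 7.76247e+06 - 2.18776e+06 = 5.57471e+06
L_source = 10*log10(5.57471e+06) = 67.462 dB


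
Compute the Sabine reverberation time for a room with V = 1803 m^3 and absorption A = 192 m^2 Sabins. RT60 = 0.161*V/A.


RT60 = 0.161 * 1803 / 192 = 1.5119 s


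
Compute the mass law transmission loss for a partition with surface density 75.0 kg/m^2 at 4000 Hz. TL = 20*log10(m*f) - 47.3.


m * f = 75.0 * 4000 = 300000
20*log10(300000) = 109.542 dB
TL = 109.542 - 47.3 = 62.242 dB


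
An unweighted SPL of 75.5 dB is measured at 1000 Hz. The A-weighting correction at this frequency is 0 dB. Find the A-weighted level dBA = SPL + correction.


A-weighting table: 1000 Hz -> 0 dB correction
SPL_A = SPL + correction = 75.5 + (0) = 75.5 dBA


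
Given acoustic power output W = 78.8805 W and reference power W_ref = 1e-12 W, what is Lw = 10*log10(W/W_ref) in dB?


W / W_ref = 78.8805 / 1e-12 = 7.88805e+13
Lw = 10 * log10(7.88805e+13) = 138.97 dB


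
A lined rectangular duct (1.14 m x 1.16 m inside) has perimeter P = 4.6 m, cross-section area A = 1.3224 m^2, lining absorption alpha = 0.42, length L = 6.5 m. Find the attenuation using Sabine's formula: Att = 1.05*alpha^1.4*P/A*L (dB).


alpha^1.4 = 0.42^1.4 = 0.296858
Attenuation rate = 1.05 * alpha^1.4 * P / A
= 1.05 * 0.296858 * 4.6 / 1.3224 = 1.08426 dB/m
Total Att = 1.08426 * 6.5 = 7.0477 dB


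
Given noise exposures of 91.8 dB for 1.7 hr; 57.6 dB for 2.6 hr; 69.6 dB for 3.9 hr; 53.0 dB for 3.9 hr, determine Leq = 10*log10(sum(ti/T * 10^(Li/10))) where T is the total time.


T_total = 1.7 + 2.6 + 3.9 + 3.9 = 12.1 hr
(1.7/12.1) * 10^(91.8/10) = 2.12649e+08
(2.6/12.1) * 10^(57.6/10) = 123648
(3.9/12.1) * 10^(69.6/10) = 2.93954e+06
(3.9/12.1) * 10^(53.0/10) = 64310.1
Sum = 2.12649e+08 + 123648 + 2.93954e+06 + 64310.1 = 2.15776e+08
Leq = 10*log10(2.15776e+08) = 83.34 dB


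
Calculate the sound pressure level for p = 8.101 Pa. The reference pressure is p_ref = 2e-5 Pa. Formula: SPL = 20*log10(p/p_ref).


p / p_ref = 8.101 / 2e-5 = 405050
SPL = 20 * log10(405050) = 112.15 dB


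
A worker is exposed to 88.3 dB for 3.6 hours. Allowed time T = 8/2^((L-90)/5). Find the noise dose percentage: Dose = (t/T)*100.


T_allowed = 8 / 2^((88.3 - 90)/5) = 10.1261 hr
Dose = 3.6 / 10.1261 * 100 = 35.552 %


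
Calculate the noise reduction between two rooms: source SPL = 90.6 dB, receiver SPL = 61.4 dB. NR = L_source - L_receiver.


NR = L_source - L_receiver (difference between source and receiving room levels)
NR = 90.6 - 61.4 = 29.2 dB


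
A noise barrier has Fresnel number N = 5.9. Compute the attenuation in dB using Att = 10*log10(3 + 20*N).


3 + 20*N = 3 + 20*5.9 = 121
Att = 10*log10(121) = 20.828 dB


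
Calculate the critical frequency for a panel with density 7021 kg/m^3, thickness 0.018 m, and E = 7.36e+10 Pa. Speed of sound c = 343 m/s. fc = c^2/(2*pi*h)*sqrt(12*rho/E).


12*rho/E = 12*7021/7.36e+10 = 1.14473e-06
sqrt(12*rho/E) = sqrt(1.14473e-06) = 0.00106992
c^2/(2*pi*h) = 343^2/(2*pi*0.018) = 1.04025e+06
fc = 1.04025e+06 * 0.00106992 = 1113 Hz


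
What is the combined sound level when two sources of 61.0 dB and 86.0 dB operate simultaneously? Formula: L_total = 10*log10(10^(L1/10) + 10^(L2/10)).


10^(61.0/10) = 1.25893e+06
10^(86.0/10) = 3.98107e+08
Sum = 1.25893e+06 + 3.98107e+08 = 3.99366e+08
L_total = 10*log10(3.99366e+08) = 86.014 dB


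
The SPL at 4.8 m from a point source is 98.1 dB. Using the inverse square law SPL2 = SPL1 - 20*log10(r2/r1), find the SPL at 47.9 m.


r2/r1 = 47.9/4.8 = 9.97917
Correction = 20*log10(9.97917) = 19.9819 dB
SPL2 = 98.1 - 19.9819 = 78.118 dB


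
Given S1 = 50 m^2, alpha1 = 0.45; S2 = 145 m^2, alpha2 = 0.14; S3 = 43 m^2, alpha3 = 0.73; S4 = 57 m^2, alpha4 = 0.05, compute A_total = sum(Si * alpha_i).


50 * 0.45 = 22.5
145 * 0.14 = 20.3
43 * 0.73 = 31.39
57 * 0.05 = 2.85
A_total = 22.5 + 20.3 + 31.39 + 2.85 = 77.04 m^2


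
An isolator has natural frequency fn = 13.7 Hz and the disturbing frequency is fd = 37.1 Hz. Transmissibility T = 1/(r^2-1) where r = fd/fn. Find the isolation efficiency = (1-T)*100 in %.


r = 37.1 / 13.7 = 2.70803
r^2 - 1 = 2.70803^2 - 1 = 6.33343
T = 1/6.33343 = 0.157892
Efficiency = (1 - 0.157892)*100 = 84.211 %


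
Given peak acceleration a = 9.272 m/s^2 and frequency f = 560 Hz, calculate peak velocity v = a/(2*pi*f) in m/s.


omega = 2*pi*f = 2*pi*560 = 3518.58 rad/s
v = a / omega = 9.272 / 3518.58 = 0.0026352 m/s


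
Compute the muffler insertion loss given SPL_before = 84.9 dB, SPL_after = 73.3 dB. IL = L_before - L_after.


Insertion loss = SPL without muffler - SPL with muffler
IL = 84.9 - 73.3 = 11.6 dB


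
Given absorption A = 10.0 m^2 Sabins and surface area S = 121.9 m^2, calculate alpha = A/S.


Absorption coefficient = absorbed power / incident power
alpha = A / S = 10.0 / 121.9 = 0.082034


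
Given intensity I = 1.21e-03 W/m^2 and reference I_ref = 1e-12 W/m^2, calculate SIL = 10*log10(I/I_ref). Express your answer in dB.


I / I_ref = 1.21e-03 / 1e-12 = 1.21e+09
SIL = 10 * log10(1.21e+09) = 90.828 dB


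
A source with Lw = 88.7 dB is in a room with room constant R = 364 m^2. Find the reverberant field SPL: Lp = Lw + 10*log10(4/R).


4/R = 4/364 = 0.010989
Lp = 88.7 + 10*log10(0.010989) = 69.11 dB


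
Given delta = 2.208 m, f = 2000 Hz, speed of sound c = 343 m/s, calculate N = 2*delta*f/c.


N = 2*delta*f/c = 2*delta/lambda, where lambda = c/f
lambda = 343 / 2000 = 0.1715 m
N = 2 * 2.208 / 0.1715 = 25.749


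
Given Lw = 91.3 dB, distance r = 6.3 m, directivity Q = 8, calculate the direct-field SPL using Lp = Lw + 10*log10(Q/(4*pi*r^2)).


4*pi*r^2 = 4*pi*6.3^2 = 498.759 m^2
Q / (4*pi*r^2) = 8 / 498.759 = 0.0160398
Lp = 91.3 + 10*log10(0.0160398) = 73.352 dB


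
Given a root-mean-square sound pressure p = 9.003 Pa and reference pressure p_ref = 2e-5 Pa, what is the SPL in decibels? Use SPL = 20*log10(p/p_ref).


p / p_ref = 9.003 / 2e-5 = 450150
SPL = 20 * log10(450150) = 113.07 dB


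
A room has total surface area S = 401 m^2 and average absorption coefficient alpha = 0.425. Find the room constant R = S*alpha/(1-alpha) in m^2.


R = 401 * 0.425 / (1 - 0.425) = 296.39 m^2


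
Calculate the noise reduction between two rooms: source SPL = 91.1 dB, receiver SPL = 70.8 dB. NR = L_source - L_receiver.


NR = L_source - L_receiver (difference between source and receiving room levels)
NR = 91.1 - 70.8 = 20.3 dB


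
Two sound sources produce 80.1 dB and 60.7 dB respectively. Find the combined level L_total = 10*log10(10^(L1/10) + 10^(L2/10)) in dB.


10^(80.1/10) = 1.02329e+08
10^(60.7/10) = 1.1749e+06
Sum = 1.02329e+08 + 1.1749e+06 = 1.03504e+08
L_total = 10*log10(1.03504e+08) = 80.15 dB


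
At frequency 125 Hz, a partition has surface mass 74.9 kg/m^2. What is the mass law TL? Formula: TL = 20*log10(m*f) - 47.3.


m * f = 74.9 * 125 = 9362.5
20*log10(9362.5) = 79.4278 dB
TL = 79.4278 - 47.3 = 32.128 dB


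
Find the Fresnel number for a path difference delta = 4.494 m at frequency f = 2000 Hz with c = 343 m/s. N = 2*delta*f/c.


N = 2*delta*f/c = 2*delta/lambda, where lambda = c/f
lambda = 343 / 2000 = 0.1715 m
N = 2 * 4.494 / 0.1715 = 52.408


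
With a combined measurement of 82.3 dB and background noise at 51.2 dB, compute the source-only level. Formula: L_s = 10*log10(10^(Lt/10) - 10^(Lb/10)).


10^(82.3/10) = 1.69824e+08
10^(51.2/10) = 131826
Difference = 1.69824e+08 - 131826 = 1.69692e+08
L_source = 10*log10(1.69692e+08) = 82.297 dB


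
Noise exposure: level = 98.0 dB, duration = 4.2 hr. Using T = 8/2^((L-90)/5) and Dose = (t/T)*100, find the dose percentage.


T_allowed = 8 / 2^((98.0 - 90)/5) = 2.63902 hr
Dose = 4.2 / 2.63902 * 100 = 159.15 %


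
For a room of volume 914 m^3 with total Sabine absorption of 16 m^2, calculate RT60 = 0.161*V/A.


RT60 = 0.161 * 914 / 16 = 9.1971 s


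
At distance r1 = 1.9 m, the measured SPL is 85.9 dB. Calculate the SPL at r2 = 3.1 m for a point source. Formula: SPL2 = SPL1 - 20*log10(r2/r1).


r2/r1 = 3.1/1.9 = 1.63158
Correction = 20*log10(1.63158) = 4.25217 dB
SPL2 = 85.9 - 4.25217 = 81.648 dB


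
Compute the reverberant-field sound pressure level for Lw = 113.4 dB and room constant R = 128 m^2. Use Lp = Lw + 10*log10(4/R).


4/R = 4/128 = 0.03125
Lp = 113.4 + 10*log10(0.03125) = 98.349 dB


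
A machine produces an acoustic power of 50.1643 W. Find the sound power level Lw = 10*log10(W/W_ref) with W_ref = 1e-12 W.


W / W_ref = 50.1643 / 1e-12 = 5.01643e+13
Lw = 10 * log10(5.01643e+13) = 137 dB


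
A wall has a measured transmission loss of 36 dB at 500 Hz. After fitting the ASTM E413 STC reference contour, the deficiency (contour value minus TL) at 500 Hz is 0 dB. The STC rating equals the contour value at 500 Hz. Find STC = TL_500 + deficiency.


By ASTM E413, STC = value of the fitted reference contour at 500 Hz.
Contour value at 500 Hz = TL_500 + deficiency = 36 + 0 = 36
STC = 36


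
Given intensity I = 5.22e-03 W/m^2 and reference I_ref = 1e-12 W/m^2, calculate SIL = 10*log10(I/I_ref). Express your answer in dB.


I / I_ref = 5.22e-03 / 1e-12 = 5.22e+09
SIL = 10 * log10(5.22e+09) = 97.177 dB


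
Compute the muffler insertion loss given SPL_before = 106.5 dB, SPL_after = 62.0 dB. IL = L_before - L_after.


Insertion loss = SPL without muffler - SPL with muffler
IL = 106.5 - 62.0 = 44.5 dB


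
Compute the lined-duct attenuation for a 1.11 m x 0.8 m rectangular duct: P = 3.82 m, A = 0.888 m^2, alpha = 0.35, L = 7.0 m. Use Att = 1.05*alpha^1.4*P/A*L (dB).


alpha^1.4 = 0.35^1.4 = 0.229983
Attenuation rate = 1.05 * alpha^1.4 * P / A
= 1.05 * 0.229983 * 3.82 / 0.888 = 1.03881 dB/m
Total Att = 1.03881 * 7.0 = 7.2717 dB


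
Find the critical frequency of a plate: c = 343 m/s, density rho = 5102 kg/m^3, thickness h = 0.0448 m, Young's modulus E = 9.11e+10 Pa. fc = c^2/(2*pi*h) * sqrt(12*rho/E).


12*rho/E = 12*5102/9.11e+10 = 6.72053e-07
sqrt(12*rho/E) = sqrt(6.72053e-07) = 0.000819788
c^2/(2*pi*h) = 343^2/(2*pi*0.0448) = 417956
fc = 417956 * 0.000819788 = 342.64 Hz


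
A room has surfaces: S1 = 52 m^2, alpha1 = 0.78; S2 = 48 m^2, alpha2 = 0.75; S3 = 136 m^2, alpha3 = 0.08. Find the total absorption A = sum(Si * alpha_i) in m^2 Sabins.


52 * 0.78 = 40.56
48 * 0.75 = 36
136 * 0.08 = 10.88
A_total = 40.56 + 36 + 10.88 = 87.44 m^2


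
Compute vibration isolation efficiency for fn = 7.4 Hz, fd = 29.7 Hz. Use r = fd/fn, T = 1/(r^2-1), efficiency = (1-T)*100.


r = 29.7 / 7.4 = 4.01351
r^2 - 1 = 4.01351^2 - 1 = 15.1083
T = 1/15.1083 = 0.0661888
Efficiency = (1 - 0.0661888)*100 = 93.381 %


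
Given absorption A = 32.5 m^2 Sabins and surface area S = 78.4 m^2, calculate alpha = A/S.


Absorption coefficient = absorbed power / incident power
alpha = A / S = 32.5 / 78.4 = 0.41454


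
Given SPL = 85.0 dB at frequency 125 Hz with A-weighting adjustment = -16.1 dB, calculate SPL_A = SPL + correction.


A-weighting table: 125 Hz -> -16.1 dB correction
SPL_A = SPL + correction = 85.0 + (-16.1) = 68.9 dBA


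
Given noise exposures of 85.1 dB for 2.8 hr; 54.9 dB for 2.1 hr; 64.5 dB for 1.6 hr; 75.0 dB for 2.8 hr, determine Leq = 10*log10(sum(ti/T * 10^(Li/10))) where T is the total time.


T_total = 2.8 + 2.1 + 1.6 + 2.8 = 9.3 hr
(2.8/9.3) * 10^(85.1/10) = 9.7426e+07
(2.1/9.3) * 10^(54.9/10) = 69780.9
(1.6/9.3) * 10^(64.5/10) = 484883
(2.8/9.3) * 10^(75.0/10) = 9.52084e+06
Sum = 9.7426e+07 + 69780.9 + 484883 + 9.52084e+06 = 1.07502e+08
Leq = 10*log10(1.07502e+08) = 80.314 dB


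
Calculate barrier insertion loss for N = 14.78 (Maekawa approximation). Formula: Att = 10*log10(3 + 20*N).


3 + 20*N = 3 + 20*14.78 = 298.6
Att = 10*log10(298.6) = 24.751 dB


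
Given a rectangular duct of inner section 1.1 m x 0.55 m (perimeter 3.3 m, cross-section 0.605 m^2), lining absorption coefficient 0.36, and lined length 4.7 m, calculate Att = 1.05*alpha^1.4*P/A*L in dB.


alpha^1.4 = 0.36^1.4 = 0.239234
Attenuation rate = 1.05 * alpha^1.4 * P / A
= 1.05 * 0.239234 * 3.3 / 0.605 = 1.37016 dB/m
Total Att = 1.37016 * 4.7 = 6.4398 dB


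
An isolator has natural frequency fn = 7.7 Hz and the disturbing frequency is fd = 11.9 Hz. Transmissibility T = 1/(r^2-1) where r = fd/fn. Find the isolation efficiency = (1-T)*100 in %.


r = 11.9 / 7.7 = 1.54545
r^2 - 1 = 1.54545^2 - 1 = 1.38842
T = 1/1.38842 = 0.720243
Efficiency = (1 - 0.720243)*100 = 27.976 %


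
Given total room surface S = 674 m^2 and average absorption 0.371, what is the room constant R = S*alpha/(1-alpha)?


R = 674 * 0.371 / (1 - 0.371) = 397.54 m^2


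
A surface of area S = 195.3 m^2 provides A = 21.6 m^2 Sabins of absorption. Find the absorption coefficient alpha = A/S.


Absorption coefficient = absorbed power / incident power
alpha = A / S = 21.6 / 195.3 = 0.1106


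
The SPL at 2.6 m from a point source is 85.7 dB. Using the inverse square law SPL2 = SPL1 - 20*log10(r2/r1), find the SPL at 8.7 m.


r2/r1 = 8.7/2.6 = 3.34615
Correction = 20*log10(3.34615) = 10.4909 dB
SPL2 = 85.7 - 10.4909 = 75.209 dB


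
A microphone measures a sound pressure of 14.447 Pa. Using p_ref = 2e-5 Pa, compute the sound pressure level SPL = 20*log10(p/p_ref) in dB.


p / p_ref = 14.447 / 2e-5 = 722350
SPL = 20 * log10(722350) = 117.17 dB


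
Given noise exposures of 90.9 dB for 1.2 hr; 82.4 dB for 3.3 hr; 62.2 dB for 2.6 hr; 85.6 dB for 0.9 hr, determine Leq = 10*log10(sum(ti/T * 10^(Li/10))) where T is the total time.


T_total = 1.2 + 3.3 + 2.6 + 0.9 = 8.0 hr
(1.2/8.0) * 10^(90.9/10) = 1.8454e+08
(3.3/8.0) * 10^(82.4/10) = 7.16843e+07
(2.6/8.0) * 10^(62.2/10) = 539366
(0.9/8.0) * 10^(85.6/10) = 4.08463e+07
Sum = 1.8454e+08 + 7.16843e+07 + 539366 + 4.08463e+07 = 2.9761e+08
Leq = 10*log10(2.9761e+08) = 84.736 dB


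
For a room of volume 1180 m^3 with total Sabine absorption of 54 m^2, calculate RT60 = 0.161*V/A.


RT60 = 0.161 * 1180 / 54 = 3.5181 s


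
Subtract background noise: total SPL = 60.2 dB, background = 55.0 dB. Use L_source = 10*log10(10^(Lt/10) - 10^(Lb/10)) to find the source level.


10^(60.2/10) = 1.04713e+06
10^(55.0/10) = 316228
Difference = 1.04713e+06 - 316228 = 730902
L_source = 10*log10(730902) = 58.639 dB


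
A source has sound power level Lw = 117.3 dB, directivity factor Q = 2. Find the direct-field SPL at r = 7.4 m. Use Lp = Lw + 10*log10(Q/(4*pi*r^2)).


4*pi*r^2 = 4*pi*7.4^2 = 688.134 m^2
Q / (4*pi*r^2) = 2 / 688.134 = 0.00290641
Lp = 117.3 + 10*log10(0.00290641) = 91.934 dB


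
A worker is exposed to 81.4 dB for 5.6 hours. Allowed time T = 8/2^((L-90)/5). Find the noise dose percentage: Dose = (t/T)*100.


T_allowed = 8 / 2^((81.4 - 90)/5) = 26.3549 hr
Dose = 5.6 / 26.3549 * 100 = 21.248 %


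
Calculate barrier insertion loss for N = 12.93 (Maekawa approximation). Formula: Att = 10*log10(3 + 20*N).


3 + 20*N = 3 + 20*12.93 = 261.6
Att = 10*log10(261.6) = 24.176 dB


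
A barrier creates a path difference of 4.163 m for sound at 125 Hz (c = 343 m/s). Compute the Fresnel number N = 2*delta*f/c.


N = 2*delta*f/c = 2*delta/lambda, where lambda = c/f
lambda = 343 / 125 = 2.744 m
N = 2 * 4.163 / 2.744 = 3.0343


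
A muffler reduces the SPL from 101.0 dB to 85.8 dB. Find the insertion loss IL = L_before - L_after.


Insertion loss = SPL without muffler - SPL with muffler
IL = 101.0 - 85.8 = 15.2 dB


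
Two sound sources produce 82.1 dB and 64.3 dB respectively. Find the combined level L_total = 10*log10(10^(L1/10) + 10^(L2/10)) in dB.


10^(82.1/10) = 1.62181e+08
10^(64.3/10) = 2.69153e+06
Sum = 1.62181e+08 + 2.69153e+06 = 1.64873e+08
L_total = 10*log10(1.64873e+08) = 82.171 dB


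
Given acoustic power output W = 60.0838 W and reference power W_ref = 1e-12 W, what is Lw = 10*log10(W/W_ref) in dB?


W / W_ref = 60.0838 / 1e-12 = 6.00838e+13
Lw = 10 * log10(6.00838e+13) = 137.79 dB


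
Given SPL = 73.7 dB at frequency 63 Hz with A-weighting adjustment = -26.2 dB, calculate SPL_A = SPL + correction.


A-weighting table: 63 Hz -> -26.2 dB correction
SPL_A = SPL + correction = 73.7 + (-26.2) = 47.5 dBA


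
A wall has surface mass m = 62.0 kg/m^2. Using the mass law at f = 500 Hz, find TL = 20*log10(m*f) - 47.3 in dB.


m * f = 62.0 * 500 = 31000
20*log10(31000) = 89.8272 dB
TL = 89.8272 - 47.3 = 42.527 dB


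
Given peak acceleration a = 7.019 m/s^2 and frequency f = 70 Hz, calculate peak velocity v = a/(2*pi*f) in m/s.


omega = 2*pi*f = 2*pi*70 = 439.823 rad/s
v = a / omega = 7.019 / 439.823 = 0.015959 m/s


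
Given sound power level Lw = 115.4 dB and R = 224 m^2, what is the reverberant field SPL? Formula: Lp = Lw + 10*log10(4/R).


4/R = 4/224 = 0.0178571
Lp = 115.4 + 10*log10(0.0178571) = 97.918 dB


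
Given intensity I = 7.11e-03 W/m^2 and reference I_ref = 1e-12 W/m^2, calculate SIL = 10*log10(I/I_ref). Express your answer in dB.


I / I_ref = 7.11e-03 / 1e-12 = 7.11e+09
SIL = 10 * log10(7.11e+09) = 98.519 dB


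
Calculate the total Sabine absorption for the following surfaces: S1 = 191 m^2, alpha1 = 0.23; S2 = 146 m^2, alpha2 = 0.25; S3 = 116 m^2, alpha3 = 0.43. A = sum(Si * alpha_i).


191 * 0.23 = 43.93
146 * 0.25 = 36.5
116 * 0.43 = 49.88
A_total = 43.93 + 36.5 + 49.88 = 130.31 m^2


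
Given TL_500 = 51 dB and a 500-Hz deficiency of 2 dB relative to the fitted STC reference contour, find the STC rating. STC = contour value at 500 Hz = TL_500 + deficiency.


By ASTM E413, STC = value of the fitted reference contour at 500 Hz.
Contour value at 500 Hz = TL_500 + deficiency = 51 + 2 = 53
STC = 53


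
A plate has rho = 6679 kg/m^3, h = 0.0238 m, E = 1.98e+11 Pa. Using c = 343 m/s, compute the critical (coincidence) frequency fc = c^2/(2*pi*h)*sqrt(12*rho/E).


12*rho/E = 12*6679/1.98e+11 = 4.04788e-07
sqrt(12*rho/E) = sqrt(4.04788e-07) = 0.00063623
c^2/(2*pi*h) = 343^2/(2*pi*0.0238) = 786740
fc = 786740 * 0.00063623 = 500.55 Hz


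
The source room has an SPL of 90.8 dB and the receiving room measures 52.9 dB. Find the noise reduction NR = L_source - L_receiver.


NR = L_source - L_receiver (difference between source and receiving room levels)
NR = 90.8 - 52.9 = 37.9 dB


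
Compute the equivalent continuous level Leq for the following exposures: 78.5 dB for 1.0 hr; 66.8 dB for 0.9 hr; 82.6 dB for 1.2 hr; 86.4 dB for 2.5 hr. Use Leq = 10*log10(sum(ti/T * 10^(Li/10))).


T_total = 1.0 + 0.9 + 1.2 + 2.5 = 5.6 hr
(1.0/5.6) * 10^(78.5/10) = 1.26419e+07
(0.9/5.6) * 10^(66.8/10) = 769227
(1.2/5.6) * 10^(82.6/10) = 3.89936e+07
(2.5/5.6) * 10^(86.4/10) = 1.94873e+08
Sum = 1.26419e+07 + 769227 + 3.89936e+07 + 1.94873e+08 = 2.47278e+08
Leq = 10*log10(2.47278e+08) = 83.932 dB


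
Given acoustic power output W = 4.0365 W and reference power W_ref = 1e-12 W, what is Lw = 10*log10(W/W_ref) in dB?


W / W_ref = 4.0365 / 1e-12 = 4.0365e+12
Lw = 10 * log10(4.0365e+12) = 126.06 dB


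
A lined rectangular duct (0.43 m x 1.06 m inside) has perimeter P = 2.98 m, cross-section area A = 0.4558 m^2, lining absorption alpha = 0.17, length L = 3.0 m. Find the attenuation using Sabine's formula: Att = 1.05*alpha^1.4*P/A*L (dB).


alpha^1.4 = 0.17^1.4 = 0.0836813
Attenuation rate = 1.05 * alpha^1.4 * P / A
= 1.05 * 0.0836813 * 2.98 / 0.4558 = 0.57446 dB/m
Total Att = 0.57446 * 3.0 = 1.7234 dB


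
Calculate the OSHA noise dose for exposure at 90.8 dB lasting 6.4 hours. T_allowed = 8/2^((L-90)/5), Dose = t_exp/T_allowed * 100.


T_allowed = 8 / 2^((90.8 - 90)/5) = 7.1602 hr
Dose = 6.4 / 7.1602 * 100 = 89.383 %


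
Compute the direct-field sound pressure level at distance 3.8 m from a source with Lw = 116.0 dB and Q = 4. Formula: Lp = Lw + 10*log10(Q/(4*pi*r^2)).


4*pi*r^2 = 4*pi*3.8^2 = 181.458 m^2
Q / (4*pi*r^2) = 4 / 181.458 = 0.0220437
Lp = 116.0 + 10*log10(0.0220437) = 99.433 dB


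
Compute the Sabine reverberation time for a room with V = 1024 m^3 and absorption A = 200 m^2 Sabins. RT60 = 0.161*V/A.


RT60 = 0.161 * 1024 / 200 = 0.82432 s


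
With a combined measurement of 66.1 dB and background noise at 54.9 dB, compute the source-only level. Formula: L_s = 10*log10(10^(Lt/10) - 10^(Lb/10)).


10^(66.1/10) = 4.0738e+06
10^(54.9/10) = 309030
Difference = 4.0738e+06 - 309030 = 3.76477e+06
L_source = 10*log10(3.76477e+06) = 65.757 dB


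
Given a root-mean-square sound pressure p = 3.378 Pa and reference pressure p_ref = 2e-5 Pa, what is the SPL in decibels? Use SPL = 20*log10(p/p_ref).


p / p_ref = 3.378 / 2e-5 = 168900
SPL = 20 * log10(168900) = 104.55 dB


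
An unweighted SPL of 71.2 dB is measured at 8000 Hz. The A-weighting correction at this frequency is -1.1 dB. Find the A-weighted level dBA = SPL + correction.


A-weighting table: 8000 Hz -> -1.1 dB correction
SPL_A = SPL + correction = 71.2 + (-1.1) = 70.1 dBA


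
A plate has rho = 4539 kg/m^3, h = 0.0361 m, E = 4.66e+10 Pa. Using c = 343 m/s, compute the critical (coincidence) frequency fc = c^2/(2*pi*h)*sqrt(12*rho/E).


12*rho/E = 12*4539/4.66e+10 = 1.16884e-06
sqrt(12*rho/E) = sqrt(1.16884e-06) = 0.00108113
c^2/(2*pi*h) = 343^2/(2*pi*0.0361) = 518682
fc = 518682 * 0.00108113 = 560.76 Hz


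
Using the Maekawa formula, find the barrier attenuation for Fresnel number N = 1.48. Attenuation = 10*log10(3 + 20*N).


3 + 20*N = 3 + 20*1.48 = 32.6
Att = 10*log10(32.6) = 15.132 dB


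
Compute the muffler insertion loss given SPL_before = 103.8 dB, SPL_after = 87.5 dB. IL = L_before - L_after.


Insertion loss = SPL without muffler - SPL with muffler
IL = 103.8 - 87.5 = 16.3 dB


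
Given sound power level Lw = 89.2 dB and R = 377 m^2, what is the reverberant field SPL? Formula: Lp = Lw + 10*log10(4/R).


4/R = 4/377 = 0.0106101
Lp = 89.2 + 10*log10(0.0106101) = 69.457 dB


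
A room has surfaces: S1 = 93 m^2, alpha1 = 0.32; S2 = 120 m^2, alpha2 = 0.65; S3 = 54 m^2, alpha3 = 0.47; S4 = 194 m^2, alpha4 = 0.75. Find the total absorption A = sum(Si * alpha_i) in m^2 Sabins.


93 * 0.32 = 29.76
120 * 0.65 = 78
54 * 0.47 = 25.38
194 * 0.75 = 145.5
A_total = 29.76 + 78 + 25.38 + 145.5 = 278.64 m^2


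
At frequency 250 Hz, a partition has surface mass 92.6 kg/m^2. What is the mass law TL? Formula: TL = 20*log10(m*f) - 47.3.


m * f = 92.6 * 250 = 23150
20*log10(23150) = 87.291 dB
TL = 87.291 - 47.3 = 39.991 dB


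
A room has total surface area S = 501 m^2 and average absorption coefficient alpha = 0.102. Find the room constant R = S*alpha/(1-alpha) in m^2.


R = 501 * 0.102 / (1 - 0.102) = 56.906 m^2


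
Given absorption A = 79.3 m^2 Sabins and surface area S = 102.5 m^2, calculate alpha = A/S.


Absorption coefficient = absorbed power / incident power
alpha = A / S = 79.3 / 102.5 = 0.77366


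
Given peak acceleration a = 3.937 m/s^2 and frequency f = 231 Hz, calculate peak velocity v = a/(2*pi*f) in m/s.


omega = 2*pi*f = 2*pi*231 = 1451.42 rad/s
v = a / omega = 3.937 / 1451.42 = 0.0027125 m/s


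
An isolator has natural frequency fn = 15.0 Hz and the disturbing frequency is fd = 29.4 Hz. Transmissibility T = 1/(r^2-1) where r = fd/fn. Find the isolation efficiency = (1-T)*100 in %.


r = 29.4 / 15.0 = 1.96
r^2 - 1 = 1.96^2 - 1 = 2.8416
T = 1/2.8416 = 0.351914
Efficiency = (1 - 0.351914)*100 = 64.809 %


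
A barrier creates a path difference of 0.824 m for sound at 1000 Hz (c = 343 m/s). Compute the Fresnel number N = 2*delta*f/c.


N = 2*delta*f/c = 2*delta/lambda, where lambda = c/f
lambda = 343 / 1000 = 0.343 m
N = 2 * 0.824 / 0.343 = 4.8047


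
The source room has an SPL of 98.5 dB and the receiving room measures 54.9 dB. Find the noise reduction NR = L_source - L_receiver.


NR = L_source - L_receiver (difference between source and receiving room levels)
NR = 98.5 - 54.9 = 43.6 dB


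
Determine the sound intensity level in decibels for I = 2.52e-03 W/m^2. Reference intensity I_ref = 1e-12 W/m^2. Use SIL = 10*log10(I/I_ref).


I / I_ref = 2.52e-03 / 1e-12 = 2.52e+09
SIL = 10 * log10(2.52e+09) = 94.014 dB


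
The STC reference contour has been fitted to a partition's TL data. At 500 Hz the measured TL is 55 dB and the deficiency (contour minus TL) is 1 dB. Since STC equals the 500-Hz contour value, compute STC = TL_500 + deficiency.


By ASTM E413, STC = value of the fitted reference contour at 500 Hz.
Contour value at 500 Hz = TL_500 + deficiency = 55 + 1 = 56
STC = 56
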